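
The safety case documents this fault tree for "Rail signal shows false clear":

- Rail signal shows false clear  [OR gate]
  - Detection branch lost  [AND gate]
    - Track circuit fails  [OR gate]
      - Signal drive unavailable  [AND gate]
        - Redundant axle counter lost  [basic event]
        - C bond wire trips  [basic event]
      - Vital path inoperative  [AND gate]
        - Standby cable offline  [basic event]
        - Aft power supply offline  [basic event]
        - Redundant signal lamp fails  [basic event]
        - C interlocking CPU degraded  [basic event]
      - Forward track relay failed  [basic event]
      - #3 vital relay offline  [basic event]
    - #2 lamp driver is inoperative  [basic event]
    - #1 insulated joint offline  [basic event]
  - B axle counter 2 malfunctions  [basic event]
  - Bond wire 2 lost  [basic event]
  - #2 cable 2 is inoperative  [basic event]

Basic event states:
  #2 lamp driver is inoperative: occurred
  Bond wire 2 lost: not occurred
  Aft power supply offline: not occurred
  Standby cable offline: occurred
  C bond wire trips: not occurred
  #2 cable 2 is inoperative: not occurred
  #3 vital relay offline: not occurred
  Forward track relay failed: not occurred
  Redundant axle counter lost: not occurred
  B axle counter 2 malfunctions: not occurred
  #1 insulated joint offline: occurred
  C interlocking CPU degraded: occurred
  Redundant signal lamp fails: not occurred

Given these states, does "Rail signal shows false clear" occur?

Signal drive unavailable [AND]: Redundant axle counter lost=not, C bond wire trips=not → not all inputs occur → does not occur.
Vital path inoperative [AND]: Standby cable offline=occurs, Aft power supply offline=not, Redundant signal lamp fails=not, C interlocking CPU degraded=occurs → not all inputs occur → does not occur.
Track circuit fails [OR]: Signal drive unavailable=not, Vital path inoperative=not, Forward track relay failed=not, #3 vital relay offline=not → no input occurs → does not occur.
Detection branch lost [AND]: Track circuit fails=not, #2 lamp driver is inoperative=occurs, #1 insulated joint offline=occurs → not all inputs occur → does not occur.
Rail signal shows false clear [OR]: Detection branch lost=not, B axle counter 2 malfunctions=not, Bond wire 2 lost=not, #2 cable 2 is inoperative=not → no input occurs → does not occur.

No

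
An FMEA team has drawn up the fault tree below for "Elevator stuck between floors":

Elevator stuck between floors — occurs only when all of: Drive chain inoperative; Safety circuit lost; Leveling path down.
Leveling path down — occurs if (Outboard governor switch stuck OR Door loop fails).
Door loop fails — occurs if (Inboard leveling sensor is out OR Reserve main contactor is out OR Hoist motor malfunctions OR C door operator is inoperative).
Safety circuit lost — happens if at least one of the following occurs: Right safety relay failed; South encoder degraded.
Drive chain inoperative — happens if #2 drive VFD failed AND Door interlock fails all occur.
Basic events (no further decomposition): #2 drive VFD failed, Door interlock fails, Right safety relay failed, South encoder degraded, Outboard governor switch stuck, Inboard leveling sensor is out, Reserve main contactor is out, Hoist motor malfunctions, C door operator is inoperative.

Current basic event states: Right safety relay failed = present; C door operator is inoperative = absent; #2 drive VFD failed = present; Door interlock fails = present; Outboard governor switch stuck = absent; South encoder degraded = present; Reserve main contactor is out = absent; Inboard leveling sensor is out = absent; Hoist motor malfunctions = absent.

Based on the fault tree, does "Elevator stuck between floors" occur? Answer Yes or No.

No

Drive chain inoperative [AND]: #2 drive VFD failed=occurs, Door interlock fails=occurs → all inputs occur → occurs.
Safety circuit lost [OR]: Right safety relay failed=occurs, South encoder degraded=occurs → at least one input occurs → occurs.
Door loop fails [OR]: Inboard leveling sensor is out=not, Reserve main contactor is out=not, Hoist motor malfunctions=not, C door operator is inoperative=not → no input occurs → does not occur.
Leveling path down [OR]: Outboard governor switch stuck=not, Door loop fails=not → no input occurs → does not occur.
Elevator stuck between floors [AND]: Drive chain inoperative=occurs, Safety circuit lost=occurs, Leveling path down=not → not all inputs occur → does not occur.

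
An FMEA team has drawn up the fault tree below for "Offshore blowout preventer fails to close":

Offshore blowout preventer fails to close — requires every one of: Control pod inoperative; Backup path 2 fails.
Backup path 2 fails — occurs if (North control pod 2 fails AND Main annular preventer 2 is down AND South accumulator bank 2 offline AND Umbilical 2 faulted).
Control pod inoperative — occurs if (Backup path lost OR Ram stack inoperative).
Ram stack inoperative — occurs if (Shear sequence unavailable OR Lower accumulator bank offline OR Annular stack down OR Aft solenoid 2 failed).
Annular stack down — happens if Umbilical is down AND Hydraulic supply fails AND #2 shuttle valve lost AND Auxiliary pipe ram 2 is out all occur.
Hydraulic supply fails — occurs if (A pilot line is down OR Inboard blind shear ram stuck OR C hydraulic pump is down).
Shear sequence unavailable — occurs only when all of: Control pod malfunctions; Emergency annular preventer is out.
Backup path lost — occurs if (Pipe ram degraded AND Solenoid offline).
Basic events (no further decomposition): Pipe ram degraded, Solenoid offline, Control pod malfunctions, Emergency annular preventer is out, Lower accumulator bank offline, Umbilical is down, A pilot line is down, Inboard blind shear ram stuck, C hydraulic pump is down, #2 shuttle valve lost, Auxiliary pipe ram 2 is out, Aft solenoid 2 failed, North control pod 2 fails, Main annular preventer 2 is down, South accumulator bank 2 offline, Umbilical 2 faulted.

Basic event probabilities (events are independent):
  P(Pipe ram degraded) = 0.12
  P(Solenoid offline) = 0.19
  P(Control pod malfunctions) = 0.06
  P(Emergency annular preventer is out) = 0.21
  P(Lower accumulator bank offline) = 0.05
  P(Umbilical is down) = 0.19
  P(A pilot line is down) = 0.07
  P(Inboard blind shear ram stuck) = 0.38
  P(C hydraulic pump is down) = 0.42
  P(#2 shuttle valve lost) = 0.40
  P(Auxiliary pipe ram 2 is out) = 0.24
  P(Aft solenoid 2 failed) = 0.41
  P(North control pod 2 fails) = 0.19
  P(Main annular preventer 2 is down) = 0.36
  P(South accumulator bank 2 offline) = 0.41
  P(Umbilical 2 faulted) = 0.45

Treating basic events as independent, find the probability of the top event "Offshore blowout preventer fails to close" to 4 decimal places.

0.0059

P(Backup path lost) [AND] = 0.12 × 0.19 = 0.022800
P(Shear sequence unavailable) [AND] = 0.06 × 0.21 = 0.012600
P(Hydraulic supply fails) [OR] = 1 − (1−0.07) × (1−0.38) × (1−0.42) = 0.665572
P(Annular stack down) [AND] = 0.19 × 0.665572 × 0.40 × 0.24 = 0.012140
P(Ram stack inoperative) [OR] = 1 − (1−0.012600) × (1−0.05) × (1−0.012140) × (1−0.41) = 0.453281
P(Control pod inoperative) [OR] = 1 − (1−0.022800) × (1−0.453281) = 0.465746
P(Backup path 2 fails) [AND] = 0.19 × 0.36 × 0.41 × 0.45 = 0.012620
P(Offshore blowout preventer fails to close) [AND] = 0.465746 × 0.012620 = 0.005878
Rounded to 4 decimal places: P(Offshore blowout preventer fails to close) ≈ 0.0059.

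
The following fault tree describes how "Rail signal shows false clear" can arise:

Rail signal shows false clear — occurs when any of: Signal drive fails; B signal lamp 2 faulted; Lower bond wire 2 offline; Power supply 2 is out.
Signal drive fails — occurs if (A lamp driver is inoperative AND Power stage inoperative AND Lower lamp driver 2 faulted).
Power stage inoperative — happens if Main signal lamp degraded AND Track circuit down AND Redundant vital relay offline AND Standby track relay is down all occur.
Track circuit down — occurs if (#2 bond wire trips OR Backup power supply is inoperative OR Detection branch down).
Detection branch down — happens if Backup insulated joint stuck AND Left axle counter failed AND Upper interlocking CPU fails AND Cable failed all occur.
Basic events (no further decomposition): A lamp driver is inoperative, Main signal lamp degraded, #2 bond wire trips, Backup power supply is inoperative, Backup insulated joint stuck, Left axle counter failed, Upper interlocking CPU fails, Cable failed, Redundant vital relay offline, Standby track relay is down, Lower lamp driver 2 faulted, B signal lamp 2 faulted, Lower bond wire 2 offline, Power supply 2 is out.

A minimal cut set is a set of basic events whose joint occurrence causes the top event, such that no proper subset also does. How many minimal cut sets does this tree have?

Detection branch down [AND]: one cut set from each child combined → 1 × 1 × 1 × 1 = 1 cut set(s).
Track circuit down [OR]: union of children's cut sets → 3 cut set(s).
Power stage inoperative [AND]: one cut set from each child combined → 1 × 3 × 1 × 1 = 3 cut set(s).
Signal drive fails [AND]: one cut set from each child combined → 1 × 3 × 1 = 3 cut set(s).
Rail signal shows false clear [OR]: union of children's cut sets → 6 cut set(s).
Minimal cut sets: {#2 bond wire trips, A lamp driver is inoperative, Lower lamp driver 2 faulted, Main signal lamp degraded, Redundant vital relay offline, Standby track relay is down}; {A lamp driver is inoperative, Backup power supply is inoperative, Lower lamp driver 2 faulted, Main signal lamp degraded, Redundant vital relay offline, Standby track relay is down}; {A lamp driver is inoperative, Backup insulated joint stuck, Cable failed, Left axle counter failed, Lower lamp driver 2 faulted, Main signal lamp degraded, Redundant vital relay offline, Standby track relay is down, Upper interlocking CPU fails}; {B signal lamp 2 faulted}; {Lower bond wire 2 offline}; {Power supply 2 is out}.

6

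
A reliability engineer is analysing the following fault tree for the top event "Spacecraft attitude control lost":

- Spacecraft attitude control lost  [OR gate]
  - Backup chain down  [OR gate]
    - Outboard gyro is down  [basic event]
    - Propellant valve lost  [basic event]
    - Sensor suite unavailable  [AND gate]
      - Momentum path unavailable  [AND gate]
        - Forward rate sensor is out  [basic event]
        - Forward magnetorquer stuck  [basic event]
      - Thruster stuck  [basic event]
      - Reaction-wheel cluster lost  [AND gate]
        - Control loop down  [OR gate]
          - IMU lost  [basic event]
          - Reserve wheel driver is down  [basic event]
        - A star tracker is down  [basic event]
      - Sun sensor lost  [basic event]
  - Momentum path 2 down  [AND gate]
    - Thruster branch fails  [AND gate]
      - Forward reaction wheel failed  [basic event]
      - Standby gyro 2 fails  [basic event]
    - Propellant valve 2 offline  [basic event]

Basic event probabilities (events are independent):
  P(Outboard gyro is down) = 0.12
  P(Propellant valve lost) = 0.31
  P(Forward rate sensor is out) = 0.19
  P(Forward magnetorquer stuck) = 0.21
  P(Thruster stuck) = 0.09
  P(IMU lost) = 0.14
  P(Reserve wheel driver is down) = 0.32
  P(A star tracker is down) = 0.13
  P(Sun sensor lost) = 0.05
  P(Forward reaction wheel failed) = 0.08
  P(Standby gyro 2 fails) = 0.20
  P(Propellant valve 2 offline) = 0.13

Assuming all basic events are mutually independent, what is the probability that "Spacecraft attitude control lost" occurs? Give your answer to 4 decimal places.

0.3941

P(Momentum path unavailable) [AND] = 0.19 × 0.21 = 0.039900
P(Control loop down) [OR] = 1 − (1−0.14) × (1−0.32) = 0.415200
P(Reaction-wheel cluster lost) [AND] = 0.415200 × 0.13 = 0.053976
P(Sensor suite unavailable) [AND] = 0.039900 × 0.09 × 0.053976 × 0.05 = 0.000010
P(Backup chain down) [OR] = 1 − (1−0.12) × (1−0.31) × (1−0.000010) = 0.392806
P(Thruster branch fails) [AND] = 0.08 × 0.20 = 0.016000
P(Momentum path 2 down) [AND] = 0.016000 × 0.13 = 0.002080
P(Spacecraft attitude control lost) [OR] = 1 − (1−0.392806) × (1−0.002080) = 0.394069
Rounded to 4 decimal places: P(Spacecraft attitude control lost) ≈ 0.3941.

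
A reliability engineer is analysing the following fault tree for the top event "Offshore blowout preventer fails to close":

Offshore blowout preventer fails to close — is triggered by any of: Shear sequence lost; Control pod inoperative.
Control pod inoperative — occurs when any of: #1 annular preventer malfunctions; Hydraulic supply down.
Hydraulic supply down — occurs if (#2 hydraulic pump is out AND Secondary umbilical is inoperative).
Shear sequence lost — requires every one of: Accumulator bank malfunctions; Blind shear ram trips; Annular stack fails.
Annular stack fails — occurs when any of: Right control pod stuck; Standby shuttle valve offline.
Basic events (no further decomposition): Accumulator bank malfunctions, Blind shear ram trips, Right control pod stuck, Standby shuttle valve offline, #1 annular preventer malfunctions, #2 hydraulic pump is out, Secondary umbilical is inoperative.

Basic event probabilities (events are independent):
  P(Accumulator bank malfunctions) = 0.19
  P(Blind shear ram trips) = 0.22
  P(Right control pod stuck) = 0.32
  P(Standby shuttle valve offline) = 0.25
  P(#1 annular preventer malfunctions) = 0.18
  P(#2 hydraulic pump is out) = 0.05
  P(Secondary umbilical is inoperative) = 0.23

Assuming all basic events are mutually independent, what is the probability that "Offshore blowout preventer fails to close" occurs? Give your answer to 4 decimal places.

0.2060

P(Annular stack fails) [OR] = 1 − (1−0.32) × (1−0.25) = 0.490000
P(Shear sequence lost) [AND] = 0.19 × 0.22 × 0.490000 = 0.020482
P(Hydraulic supply down) [AND] = 0.05 × 0.23 = 0.011500
P(Control pod inoperative) [OR] = 1 − (1−0.18) × (1−0.011500) = 0.189430
P(Offshore blowout preventer fails to close) [OR] = 1 − (1−0.020482) × (1−0.189430) = 0.206032
Rounded to 4 decimal places: P(Offshore blowout preventer fails to close) ≈ 0.2060.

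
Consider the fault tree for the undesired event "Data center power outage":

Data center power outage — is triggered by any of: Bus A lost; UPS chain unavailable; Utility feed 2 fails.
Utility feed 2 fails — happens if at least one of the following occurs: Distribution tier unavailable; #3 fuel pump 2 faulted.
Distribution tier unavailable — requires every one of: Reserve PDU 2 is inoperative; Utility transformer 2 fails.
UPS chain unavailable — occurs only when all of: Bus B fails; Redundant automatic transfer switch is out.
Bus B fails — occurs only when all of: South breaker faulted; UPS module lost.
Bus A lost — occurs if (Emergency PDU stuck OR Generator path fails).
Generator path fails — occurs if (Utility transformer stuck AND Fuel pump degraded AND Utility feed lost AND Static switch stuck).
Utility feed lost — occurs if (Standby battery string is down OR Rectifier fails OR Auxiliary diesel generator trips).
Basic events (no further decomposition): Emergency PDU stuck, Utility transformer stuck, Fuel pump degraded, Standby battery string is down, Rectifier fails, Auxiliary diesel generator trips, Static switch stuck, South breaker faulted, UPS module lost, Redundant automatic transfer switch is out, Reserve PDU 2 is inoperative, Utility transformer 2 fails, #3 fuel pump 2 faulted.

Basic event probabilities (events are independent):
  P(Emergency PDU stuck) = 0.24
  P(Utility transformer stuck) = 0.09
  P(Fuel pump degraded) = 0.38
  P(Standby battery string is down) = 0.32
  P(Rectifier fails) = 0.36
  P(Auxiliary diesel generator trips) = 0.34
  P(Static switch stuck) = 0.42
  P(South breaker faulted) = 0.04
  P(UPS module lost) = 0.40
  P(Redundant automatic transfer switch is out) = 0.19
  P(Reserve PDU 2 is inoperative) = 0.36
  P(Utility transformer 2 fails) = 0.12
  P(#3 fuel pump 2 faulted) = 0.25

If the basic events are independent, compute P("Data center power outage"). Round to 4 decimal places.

P(Utility feed lost) [OR] = 1 − (1−0.32) × (1−0.36) × (1−0.34) = 0.712768
P(Generator path fails) [AND] = 0.09 × 0.38 × 0.712768 × 0.42 = 0.010238
P(Bus A lost) [OR] = 1 − (1−0.24) × (1−0.010238) = 0.247781
P(Bus B fails) [AND] = 0.04 × 0.40 = 0.016000
P(UPS chain unavailable) [AND] = 0.016000 × 0.19 = 0.003040
P(Distribution tier unavailable) [AND] = 0.36 × 0.12 = 0.043200
P(Utility feed 2 fails) [OR] = 1 − (1−0.043200) × (1−0.25) = 0.282400
P(Data center power outage) [OR] = 1 − (1−0.247781) × (1−0.003040) × (1−0.282400) = 0.461849
Rounded to 4 decimal places: P(Data center power outage) ≈ 0.4618.

0.4618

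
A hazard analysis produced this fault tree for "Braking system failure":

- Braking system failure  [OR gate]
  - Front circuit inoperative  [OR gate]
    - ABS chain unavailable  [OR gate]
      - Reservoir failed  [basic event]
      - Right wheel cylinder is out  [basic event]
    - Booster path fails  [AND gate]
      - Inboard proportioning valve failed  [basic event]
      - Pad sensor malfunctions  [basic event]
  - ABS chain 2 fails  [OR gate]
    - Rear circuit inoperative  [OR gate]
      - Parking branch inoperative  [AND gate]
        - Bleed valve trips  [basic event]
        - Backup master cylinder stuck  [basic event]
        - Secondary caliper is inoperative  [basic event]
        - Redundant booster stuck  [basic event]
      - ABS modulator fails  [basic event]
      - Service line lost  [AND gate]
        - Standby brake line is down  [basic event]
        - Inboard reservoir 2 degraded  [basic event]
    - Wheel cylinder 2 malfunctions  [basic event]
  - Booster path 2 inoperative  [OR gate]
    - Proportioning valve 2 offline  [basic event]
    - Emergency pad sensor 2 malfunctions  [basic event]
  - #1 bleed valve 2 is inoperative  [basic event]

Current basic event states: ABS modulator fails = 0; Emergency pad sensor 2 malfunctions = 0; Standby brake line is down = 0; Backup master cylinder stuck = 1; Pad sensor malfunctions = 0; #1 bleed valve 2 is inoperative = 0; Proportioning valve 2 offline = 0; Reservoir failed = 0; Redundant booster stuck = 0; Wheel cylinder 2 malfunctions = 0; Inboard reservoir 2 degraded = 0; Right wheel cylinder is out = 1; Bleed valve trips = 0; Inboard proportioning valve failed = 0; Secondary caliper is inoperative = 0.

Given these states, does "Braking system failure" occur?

ABS chain unavailable [OR]: Reservoir failed=not, Right wheel cylinder is out=occurs → at least one input occurs → occurs.
Booster path fails [AND]: Inboard proportioning valve failed=not, Pad sensor malfunctions=not → not all inputs occur → does not occur.
Front circuit inoperative [OR]: ABS chain unavailable=occurs, Booster path fails=not → at least one input occurs → occurs.
Parking branch inoperative [AND]: Bleed valve trips=not, Backup master cylinder stuck=occurs, Secondary caliper is inoperative=not, Redundant booster stuck=not → not all inputs occur → does not occur.
Service line lost [AND]: Standby brake line is down=not, Inboard reservoir 2 degraded=not → not all inputs occur → does not occur.
Rear circuit inoperative [OR]: Parking branch inoperative=not, ABS modulator fails=not, Service line lost=not → no input occurs → does not occur.
ABS chain 2 fails [OR]: Rear circuit inoperative=not, Wheel cylinder 2 malfunctions=not → no input occurs → does not occur.
Booster path 2 inoperative [OR]: Proportioning valve 2 offline=not, Emergency pad sensor 2 malfunctions=not → no input occurs → does not occur.
Braking system failure [OR]: Front circuit inoperative=occurs, ABS chain 2 fails=not, Booster path 2 inoperative=not, #1 bleed valve 2 is inoperative=not → at least one input occurs → occurs.

Yes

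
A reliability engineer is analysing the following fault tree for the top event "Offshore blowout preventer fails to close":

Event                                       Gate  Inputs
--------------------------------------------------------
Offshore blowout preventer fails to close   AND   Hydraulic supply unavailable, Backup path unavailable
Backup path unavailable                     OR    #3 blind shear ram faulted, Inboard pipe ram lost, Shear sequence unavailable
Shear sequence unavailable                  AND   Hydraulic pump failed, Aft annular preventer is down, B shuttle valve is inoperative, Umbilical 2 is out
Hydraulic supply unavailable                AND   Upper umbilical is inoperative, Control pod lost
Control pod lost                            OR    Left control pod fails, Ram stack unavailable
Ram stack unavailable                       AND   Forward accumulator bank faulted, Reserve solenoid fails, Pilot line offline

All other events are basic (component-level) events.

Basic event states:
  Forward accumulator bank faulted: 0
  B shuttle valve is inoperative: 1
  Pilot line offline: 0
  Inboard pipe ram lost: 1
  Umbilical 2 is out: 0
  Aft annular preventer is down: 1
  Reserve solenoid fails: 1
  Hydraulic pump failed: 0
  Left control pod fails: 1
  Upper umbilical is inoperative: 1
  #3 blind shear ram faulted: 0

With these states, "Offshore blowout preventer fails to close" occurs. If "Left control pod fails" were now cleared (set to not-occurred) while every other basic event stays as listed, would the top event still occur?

No

Counterfactual: set "Left control pod fails" to not occurred.
Ram stack unavailable [AND]: Forward accumulator bank faulted=not, Reserve solenoid fails=occurs, Pilot line offline=not → not all inputs occur → does not occur.
Control pod lost [OR]: Left control pod fails=not, Ram stack unavailable=not → no input occurs → does not occur.
Hydraulic supply unavailable [AND]: Upper umbilical is inoperative=occurs, Control pod lost=not → not all inputs occur → does not occur.
Shear sequence unavailable [AND]: Hydraulic pump failed=not, Aft annular preventer is down=occurs, B shuttle valve is inoperative=occurs, Umbilical 2 is out=not → not all inputs occur → does not occur.
Backup path unavailable [OR]: #3 blind shear ram faulted=not, Inboard pipe ram lost=occurs, Shear sequence unavailable=not → at least one input occurs → occurs.
Offshore blowout preventer fails to close [AND]: Hydraulic supply unavailable=not, Backup path unavailable=occurs → not all inputs occur → does not occur.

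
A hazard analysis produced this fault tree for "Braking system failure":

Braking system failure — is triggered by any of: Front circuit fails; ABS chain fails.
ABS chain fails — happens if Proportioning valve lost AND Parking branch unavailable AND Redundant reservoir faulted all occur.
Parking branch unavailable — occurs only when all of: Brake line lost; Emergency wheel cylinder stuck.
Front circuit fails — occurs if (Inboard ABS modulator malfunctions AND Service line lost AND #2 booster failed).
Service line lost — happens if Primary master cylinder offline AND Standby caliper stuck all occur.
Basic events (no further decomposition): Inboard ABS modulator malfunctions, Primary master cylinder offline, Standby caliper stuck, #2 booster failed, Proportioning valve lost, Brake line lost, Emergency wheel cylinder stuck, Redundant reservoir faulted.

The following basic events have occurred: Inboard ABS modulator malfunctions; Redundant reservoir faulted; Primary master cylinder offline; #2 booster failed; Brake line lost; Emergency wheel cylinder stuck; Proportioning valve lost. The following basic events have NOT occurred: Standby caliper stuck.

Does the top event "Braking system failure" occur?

Yes

Service line lost [AND]: Primary master cylinder offline=occurs, Standby caliper stuck=not → not all inputs occur → does not occur.
Front circuit fails [AND]: Inboard ABS modulator malfunctions=occurs, Service line lost=not, #2 booster failed=occurs → not all inputs occur → does not occur.
Parking branch unavailable [AND]: Brake line lost=occurs, Emergency wheel cylinder stuck=occurs → all inputs occur → occurs.
ABS chain fails [AND]: Proportioning valve lost=occurs, Parking branch unavailable=occurs, Redundant reservoir faulted=occurs → all inputs occur → occurs.
Braking system failure [OR]: Front circuit fails=not, ABS chain fails=occurs → at least one input occurs → occurs.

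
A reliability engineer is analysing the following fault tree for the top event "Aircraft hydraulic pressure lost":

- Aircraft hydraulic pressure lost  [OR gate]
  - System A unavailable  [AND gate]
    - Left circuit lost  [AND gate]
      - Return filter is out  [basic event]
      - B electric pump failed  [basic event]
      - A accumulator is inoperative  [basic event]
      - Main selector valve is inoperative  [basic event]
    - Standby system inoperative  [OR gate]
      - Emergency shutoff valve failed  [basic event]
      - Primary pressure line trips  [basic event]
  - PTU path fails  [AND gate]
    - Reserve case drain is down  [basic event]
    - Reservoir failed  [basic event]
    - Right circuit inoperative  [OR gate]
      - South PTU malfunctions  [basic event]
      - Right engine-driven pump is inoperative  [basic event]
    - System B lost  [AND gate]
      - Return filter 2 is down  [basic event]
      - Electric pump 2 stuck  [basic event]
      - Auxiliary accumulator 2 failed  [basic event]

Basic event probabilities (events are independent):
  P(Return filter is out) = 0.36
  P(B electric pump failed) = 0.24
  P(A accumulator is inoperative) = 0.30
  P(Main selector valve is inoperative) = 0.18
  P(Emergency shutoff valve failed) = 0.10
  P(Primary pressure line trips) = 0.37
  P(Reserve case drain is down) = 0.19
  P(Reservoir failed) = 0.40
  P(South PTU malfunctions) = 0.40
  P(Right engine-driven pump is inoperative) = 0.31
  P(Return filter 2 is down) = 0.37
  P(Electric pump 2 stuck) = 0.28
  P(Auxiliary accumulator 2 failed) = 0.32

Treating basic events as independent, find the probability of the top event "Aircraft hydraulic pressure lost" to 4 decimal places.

0.0035

P(Left circuit lost) [AND] = 0.36 × 0.24 × 0.30 × 0.18 = 0.004666
P(Standby system inoperative) [OR] = 1 − (1−0.10) × (1−0.37) = 0.433000
P(System A unavailable) [AND] = 0.004666 × 0.433000 = 0.002020
P(Right circuit inoperative) [OR] = 1 − (1−0.40) × (1−0.31) = 0.586000
P(System B lost) [AND] = 0.37 × 0.28 × 0.32 = 0.033152
P(PTU path fails) [AND] = 0.19 × 0.40 × 0.586000 × 0.033152 = 0.001476
P(Aircraft hydraulic pressure lost) [OR] = 1 − (1−0.002020) × (1−0.001476) = 0.003493
Rounded to 4 decimal places: P(Aircraft hydraulic pressure lost) ≈ 0.0035.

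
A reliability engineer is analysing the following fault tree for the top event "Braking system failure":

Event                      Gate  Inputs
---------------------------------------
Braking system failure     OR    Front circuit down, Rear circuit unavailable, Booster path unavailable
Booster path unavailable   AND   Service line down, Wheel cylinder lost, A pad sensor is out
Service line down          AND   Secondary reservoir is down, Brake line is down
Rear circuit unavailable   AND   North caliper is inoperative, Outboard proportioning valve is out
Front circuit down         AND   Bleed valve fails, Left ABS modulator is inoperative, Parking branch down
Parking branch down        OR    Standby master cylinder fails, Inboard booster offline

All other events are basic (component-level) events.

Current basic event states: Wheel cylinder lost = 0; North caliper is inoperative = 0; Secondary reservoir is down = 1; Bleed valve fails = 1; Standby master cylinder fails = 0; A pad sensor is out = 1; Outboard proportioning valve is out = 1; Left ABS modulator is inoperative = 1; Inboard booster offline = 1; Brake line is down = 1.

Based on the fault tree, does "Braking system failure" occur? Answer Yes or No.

Yes

Parking branch down [OR]: Standby master cylinder fails=not, Inboard booster offline=occurs → at least one input occurs → occurs.
Front circuit down [AND]: Bleed valve fails=occurs, Left ABS modulator is inoperative=occurs, Parking branch down=occurs → all inputs occur → occurs.
Rear circuit unavailable [AND]: North caliper is inoperative=not, Outboard proportioning valve is out=occurs → not all inputs occur → does not occur.
Service line down [AND]: Secondary reservoir is down=occurs, Brake line is down=occurs → all inputs occur → occurs.
Booster path unavailable [AND]: Service line down=occurs, Wheel cylinder lost=not, A pad sensor is out=occurs → not all inputs occur → does not occur.
Braking system failure [OR]: Front circuit down=occurs, Rear circuit unavailable=not, Booster path unavailable=not → at least one input occurs → occurs.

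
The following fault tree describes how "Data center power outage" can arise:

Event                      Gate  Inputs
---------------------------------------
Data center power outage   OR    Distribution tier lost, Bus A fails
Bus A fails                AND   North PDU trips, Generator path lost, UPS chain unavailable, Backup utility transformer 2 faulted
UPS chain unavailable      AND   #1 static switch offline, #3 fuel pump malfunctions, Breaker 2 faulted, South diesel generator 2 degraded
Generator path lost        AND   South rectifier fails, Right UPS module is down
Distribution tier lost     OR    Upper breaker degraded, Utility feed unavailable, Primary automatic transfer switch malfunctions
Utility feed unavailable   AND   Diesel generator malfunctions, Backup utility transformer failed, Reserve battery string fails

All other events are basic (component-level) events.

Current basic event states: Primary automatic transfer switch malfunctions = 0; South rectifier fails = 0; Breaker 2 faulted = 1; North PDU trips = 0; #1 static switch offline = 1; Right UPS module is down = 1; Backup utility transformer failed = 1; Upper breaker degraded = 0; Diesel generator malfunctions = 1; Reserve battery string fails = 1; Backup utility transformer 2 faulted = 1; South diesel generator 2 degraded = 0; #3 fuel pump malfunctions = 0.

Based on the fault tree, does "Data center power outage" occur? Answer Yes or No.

Yes

Utility feed unavailable [AND]: Diesel generator malfunctions=occurs, Backup utility transformer failed=occurs, Reserve battery string fails=occurs → all inputs occur → occurs.
Distribution tier lost [OR]: Upper breaker degraded=not, Utility feed unavailable=occurs, Primary automatic transfer switch malfunctions=not → at least one input occurs → occurs.
Generator path lost [AND]: South rectifier fails=not, Right UPS module is down=occurs → not all inputs occur → does not occur.
UPS chain unavailable [AND]: #1 static switch offline=occurs, #3 fuel pump malfunctions=not, Breaker 2 faulted=occurs, South diesel generator 2 degraded=not → not all inputs occur → does not occur.
Bus A fails [AND]: North PDU trips=not, Generator path lost=not, UPS chain unavailable=not, Backup utility transformer 2 faulted=occurs → not all inputs occur → does not occur.
Data center power outage [OR]: Distribution tier lost=occurs, Bus A fails=not → at least one input occurs → occurs.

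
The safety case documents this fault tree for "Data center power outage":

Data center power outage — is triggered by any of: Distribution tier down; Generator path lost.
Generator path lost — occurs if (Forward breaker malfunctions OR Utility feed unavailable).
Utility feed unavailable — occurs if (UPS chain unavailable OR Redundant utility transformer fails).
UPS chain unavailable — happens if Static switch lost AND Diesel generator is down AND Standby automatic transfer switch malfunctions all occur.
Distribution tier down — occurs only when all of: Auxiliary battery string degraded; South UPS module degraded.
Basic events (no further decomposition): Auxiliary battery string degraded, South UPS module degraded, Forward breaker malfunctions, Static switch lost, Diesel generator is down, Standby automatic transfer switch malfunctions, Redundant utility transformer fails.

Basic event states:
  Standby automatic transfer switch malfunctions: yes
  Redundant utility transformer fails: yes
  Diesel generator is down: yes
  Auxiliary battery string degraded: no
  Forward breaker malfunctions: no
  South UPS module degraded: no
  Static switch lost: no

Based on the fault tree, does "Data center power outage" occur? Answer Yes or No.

Yes

Distribution tier down [AND]: Auxiliary battery string degraded=not, South UPS module degraded=not → not all inputs occur → does not occur.
UPS chain unavailable [AND]: Static switch lost=not, Diesel generator is down=occurs, Standby automatic transfer switch malfunctions=occurs → not all inputs occur → does not occur.
Utility feed unavailable [OR]: UPS chain unavailable=not, Redundant utility transformer fails=occurs → at least one input occurs → occurs.
Generator path lost [OR]: Forward breaker malfunctions=not, Utility feed unavailable=occurs → at least one input occurs → occurs.
Data center power outage [OR]: Distribution tier down=not, Generator path lost=occurs → at least one input occurs → occurs.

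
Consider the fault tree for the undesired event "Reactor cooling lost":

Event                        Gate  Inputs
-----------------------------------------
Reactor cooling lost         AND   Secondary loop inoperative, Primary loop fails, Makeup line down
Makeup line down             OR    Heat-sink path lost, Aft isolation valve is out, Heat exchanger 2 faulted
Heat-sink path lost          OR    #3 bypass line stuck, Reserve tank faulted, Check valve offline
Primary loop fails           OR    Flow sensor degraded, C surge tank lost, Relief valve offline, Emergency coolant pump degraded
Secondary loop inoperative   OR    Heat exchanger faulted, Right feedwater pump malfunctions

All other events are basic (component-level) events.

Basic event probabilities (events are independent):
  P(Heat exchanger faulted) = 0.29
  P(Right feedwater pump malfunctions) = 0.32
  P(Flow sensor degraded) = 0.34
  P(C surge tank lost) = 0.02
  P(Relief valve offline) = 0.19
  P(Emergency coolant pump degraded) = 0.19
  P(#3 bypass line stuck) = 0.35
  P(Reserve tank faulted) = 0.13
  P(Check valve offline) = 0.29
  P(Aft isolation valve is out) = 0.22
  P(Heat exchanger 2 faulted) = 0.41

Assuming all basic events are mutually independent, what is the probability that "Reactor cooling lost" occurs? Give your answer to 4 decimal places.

P(Secondary loop inoperative) [OR] = 1 − (1−0.29) × (1−0.32) = 0.517200
P(Primary loop fails) [OR] = 1 − (1−0.34) × (1−0.02) × (1−0.19) × (1−0.19) = 0.575635
P(Heat-sink path lost) [OR] = 1 − (1−0.35) × (1−0.13) × (1−0.29) = 0.598495
P(Makeup line down) [OR] = 1 − (1−0.598495) × (1−0.22) × (1−0.41) = 0.815227
P(Reactor cooling lost) [AND] = 0.517200 × 0.575635 × 0.815227 = 0.242708
Rounded to 4 decimal places: P(Reactor cooling lost) ≈ 0.2427.

0.2427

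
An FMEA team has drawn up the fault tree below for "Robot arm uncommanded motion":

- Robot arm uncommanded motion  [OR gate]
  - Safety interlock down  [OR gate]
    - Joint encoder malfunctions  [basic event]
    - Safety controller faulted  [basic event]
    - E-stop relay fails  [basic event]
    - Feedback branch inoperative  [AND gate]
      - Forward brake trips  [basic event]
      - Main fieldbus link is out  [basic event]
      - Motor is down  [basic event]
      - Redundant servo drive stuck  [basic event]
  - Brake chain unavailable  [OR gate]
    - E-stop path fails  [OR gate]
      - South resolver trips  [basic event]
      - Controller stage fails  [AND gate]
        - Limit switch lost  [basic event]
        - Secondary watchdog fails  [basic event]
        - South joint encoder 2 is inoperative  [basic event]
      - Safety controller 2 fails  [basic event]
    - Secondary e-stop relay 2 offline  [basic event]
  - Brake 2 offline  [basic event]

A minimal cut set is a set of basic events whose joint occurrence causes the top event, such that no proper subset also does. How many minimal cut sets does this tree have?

Feedback branch inoperative [AND]: one cut set from each child combined → 1 × 1 × 1 × 1 = 1 cut set(s).
Safety interlock down [OR]: union of children's cut sets → 4 cut set(s).
Controller stage fails [AND]: one cut set from each child combined → 1 × 1 × 1 = 1 cut set(s).
E-stop path fails [OR]: union of children's cut sets → 3 cut set(s).
Brake chain unavailable [OR]: union of children's cut sets → 4 cut set(s).
Robot arm uncommanded motion [OR]: union of children's cut sets → 9 cut set(s).
Minimal cut sets: {Joint encoder malfunctions}; {Safety controller faulted}; {E-stop relay fails}; {Forward brake trips, Main fieldbus link is out, Motor is down, Redundant servo drive stuck}; {South resolver trips}; {Limit switch lost, Secondary watchdog fails, South joint encoder 2 is inoperative}; {Safety controller 2 fails}; {Secondary e-stop relay 2 offline}; {Brake 2 offline}.

9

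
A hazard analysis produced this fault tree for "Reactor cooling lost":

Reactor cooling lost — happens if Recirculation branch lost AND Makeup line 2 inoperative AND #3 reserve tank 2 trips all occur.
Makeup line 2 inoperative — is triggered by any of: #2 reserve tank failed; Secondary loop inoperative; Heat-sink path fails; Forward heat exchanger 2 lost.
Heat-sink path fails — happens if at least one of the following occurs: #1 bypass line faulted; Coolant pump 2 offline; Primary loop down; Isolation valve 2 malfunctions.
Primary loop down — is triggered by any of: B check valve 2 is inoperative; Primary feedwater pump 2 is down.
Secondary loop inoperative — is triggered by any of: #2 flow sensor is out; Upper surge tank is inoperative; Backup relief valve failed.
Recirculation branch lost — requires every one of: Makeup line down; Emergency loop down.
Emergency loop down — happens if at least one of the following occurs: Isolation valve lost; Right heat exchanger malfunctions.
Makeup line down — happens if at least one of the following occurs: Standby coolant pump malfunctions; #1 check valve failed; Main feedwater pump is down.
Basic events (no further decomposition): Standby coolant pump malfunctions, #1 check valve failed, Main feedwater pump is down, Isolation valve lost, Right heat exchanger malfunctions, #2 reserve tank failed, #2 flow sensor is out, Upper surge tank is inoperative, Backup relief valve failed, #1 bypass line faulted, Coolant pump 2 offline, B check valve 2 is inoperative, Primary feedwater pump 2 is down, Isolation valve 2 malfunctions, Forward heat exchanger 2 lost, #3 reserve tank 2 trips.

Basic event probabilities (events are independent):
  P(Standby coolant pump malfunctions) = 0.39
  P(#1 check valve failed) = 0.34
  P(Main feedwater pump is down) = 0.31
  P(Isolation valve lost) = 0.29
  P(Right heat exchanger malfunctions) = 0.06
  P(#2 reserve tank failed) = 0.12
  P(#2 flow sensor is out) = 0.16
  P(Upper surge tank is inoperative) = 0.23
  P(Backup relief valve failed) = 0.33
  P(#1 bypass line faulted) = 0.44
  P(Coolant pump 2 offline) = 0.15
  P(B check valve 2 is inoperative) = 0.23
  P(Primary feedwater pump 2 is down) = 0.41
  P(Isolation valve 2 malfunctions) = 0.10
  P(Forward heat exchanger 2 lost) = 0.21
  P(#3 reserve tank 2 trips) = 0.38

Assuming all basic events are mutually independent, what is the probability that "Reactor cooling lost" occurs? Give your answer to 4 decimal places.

0.0859

P(Makeup line down) [OR] = 1 − (1−0.39) × (1−0.34) × (1−0.31) = 0.722206
P(Emergency loop down) [OR] = 1 − (1−0.29) × (1−0.06) = 0.332600
P(Recirculation branch lost) [AND] = 0.722206 × 0.332600 = 0.240206
P(Secondary loop inoperative) [OR] = 1 − (1−0.16) × (1−0.23) × (1−0.33) = 0.566644
P(Primary loop down) [OR] = 1 − (1−0.23) × (1−0.41) = 0.545700
P(Heat-sink path fails) [OR] = 1 − (1−0.44) × (1−0.15) × (1−0.545700) × (1−0.10) = 0.805378
P(Makeup line 2 inoperative) [OR] = 1 − (1−0.12) × (1−0.566644) × (1−0.805378) × (1−0.21) = 0.941366
P(Reactor cooling lost) [AND] = 0.240206 × 0.941366 × 0.38 = 0.085926
Rounded to 4 decimal places: P(Reactor cooling lost) ≈ 0.0859.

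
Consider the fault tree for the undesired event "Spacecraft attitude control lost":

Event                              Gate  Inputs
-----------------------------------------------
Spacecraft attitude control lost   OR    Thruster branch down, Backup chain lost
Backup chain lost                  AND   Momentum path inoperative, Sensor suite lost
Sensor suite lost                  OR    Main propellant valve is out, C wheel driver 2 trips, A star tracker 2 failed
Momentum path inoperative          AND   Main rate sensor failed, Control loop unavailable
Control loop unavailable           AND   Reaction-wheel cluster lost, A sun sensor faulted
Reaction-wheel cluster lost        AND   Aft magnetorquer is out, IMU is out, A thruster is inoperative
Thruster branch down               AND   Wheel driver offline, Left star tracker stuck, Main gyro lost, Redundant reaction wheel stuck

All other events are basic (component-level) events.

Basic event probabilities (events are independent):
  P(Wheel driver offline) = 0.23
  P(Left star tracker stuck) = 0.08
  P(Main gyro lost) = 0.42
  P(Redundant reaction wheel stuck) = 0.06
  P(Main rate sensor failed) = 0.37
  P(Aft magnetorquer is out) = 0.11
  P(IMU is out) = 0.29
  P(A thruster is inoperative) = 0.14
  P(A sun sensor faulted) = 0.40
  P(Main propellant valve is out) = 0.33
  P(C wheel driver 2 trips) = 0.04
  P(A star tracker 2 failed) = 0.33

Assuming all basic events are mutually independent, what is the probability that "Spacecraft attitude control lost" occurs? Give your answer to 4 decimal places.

P(Thruster branch down) [AND] = 0.23 × 0.08 × 0.42 × 0.06 = 0.000464
P(Reaction-wheel cluster lost) [AND] = 0.11 × 0.29 × 0.14 = 0.004466
P(Control loop unavailable) [AND] = 0.004466 × 0.40 = 0.001786
P(Momentum path inoperative) [AND] = 0.37 × 0.001786 = 0.000661
P(Sensor suite lost) [OR] = 1 − (1−0.33) × (1−0.04) × (1−0.33) = 0.569056
P(Backup chain lost) [AND] = 0.000661 × 0.569056 = 0.000376
P(Spacecraft attitude control lost) [OR] = 1 − (1−0.000464) × (1−0.000376) = 0.000840
Rounded to 4 decimal places: P(Spacecraft attitude control lost) ≈ 0.0008.

0.0008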